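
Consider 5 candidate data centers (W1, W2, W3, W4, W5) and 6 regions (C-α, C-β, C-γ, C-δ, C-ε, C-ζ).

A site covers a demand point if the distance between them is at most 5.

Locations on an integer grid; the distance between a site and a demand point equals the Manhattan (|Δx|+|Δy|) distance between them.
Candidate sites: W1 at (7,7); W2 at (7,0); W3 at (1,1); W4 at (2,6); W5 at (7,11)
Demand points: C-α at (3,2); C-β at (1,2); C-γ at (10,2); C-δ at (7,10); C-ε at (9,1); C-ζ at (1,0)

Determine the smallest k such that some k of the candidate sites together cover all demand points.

Coverage sets (demand points within 5 of each site):
  W1: {C-δ}
  W2: {C-γ, C-ε}
  W3: {C-α, C-β, C-ζ}
  W4: {C-α, C-β}
  W5: {C-δ}
No 2 sites suffice: every size-2 union leaves at least one demand point uncovered.
But {W1, W2, W3} covers everything, so the minimum is 3.

3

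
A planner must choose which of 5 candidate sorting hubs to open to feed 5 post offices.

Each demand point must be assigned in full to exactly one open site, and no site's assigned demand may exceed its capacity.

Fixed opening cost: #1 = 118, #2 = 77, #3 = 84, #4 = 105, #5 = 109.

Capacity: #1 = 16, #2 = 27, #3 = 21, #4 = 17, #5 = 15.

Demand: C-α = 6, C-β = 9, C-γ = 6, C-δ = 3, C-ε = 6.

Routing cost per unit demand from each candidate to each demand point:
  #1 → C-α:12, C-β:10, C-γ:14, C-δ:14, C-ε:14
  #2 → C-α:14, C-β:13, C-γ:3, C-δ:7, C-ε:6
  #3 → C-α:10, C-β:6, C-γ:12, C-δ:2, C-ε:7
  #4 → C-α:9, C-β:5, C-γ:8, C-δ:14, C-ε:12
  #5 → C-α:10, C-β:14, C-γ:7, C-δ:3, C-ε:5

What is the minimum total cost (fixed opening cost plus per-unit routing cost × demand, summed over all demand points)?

335

Open {#2, #3}; cheapest assignment that respects the capacities:
  #2 (cap 27, load 12): C-γ, C-ε — cost 6×3 + 6×6 = 54
  #3 (cap 21, load 18): C-α, C-β, C-δ — cost 6×10 + 9×6 + 3×2 = 120
  Shipping 174, fixed 161 → total 335.
  Any other capacity-feasible assignment to {#2, #3} ships for at least 174.
Compare {#2, #4}: its best feasible assignment gives total 356.
Compare {#3, #5}: its best feasible assignment gives total 385.
Every other set of open sites that can feasibly serve all demand totals ≥ 356 even under its best assignment. Minimum: 335.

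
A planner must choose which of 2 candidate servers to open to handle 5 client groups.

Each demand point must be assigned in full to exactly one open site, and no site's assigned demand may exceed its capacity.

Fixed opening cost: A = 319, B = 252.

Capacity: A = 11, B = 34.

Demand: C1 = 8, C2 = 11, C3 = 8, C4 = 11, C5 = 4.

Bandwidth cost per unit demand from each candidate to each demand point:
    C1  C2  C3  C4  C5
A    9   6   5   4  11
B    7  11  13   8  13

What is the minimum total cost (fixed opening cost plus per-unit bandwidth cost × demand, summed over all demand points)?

Open {A, B}; cheapest assignment that respects the capacities:
  A (cap 11, load 8): C3 — cost 8×5 = 40
  B (cap 34, load 34): C1, C2, C4, C5 — cost 8×7 + 11×11 + 11×8 + 4×13 = 317
  Shipping 357, fixed 571 → total 928.
  Any other capacity-feasible assignment to {A, B} ships for at least 357.
Total demand is 42 and no other set of sites has combined capacity ≥ 42, so {A, B} is the only feasible choice of open sites. Minimum: 928.

928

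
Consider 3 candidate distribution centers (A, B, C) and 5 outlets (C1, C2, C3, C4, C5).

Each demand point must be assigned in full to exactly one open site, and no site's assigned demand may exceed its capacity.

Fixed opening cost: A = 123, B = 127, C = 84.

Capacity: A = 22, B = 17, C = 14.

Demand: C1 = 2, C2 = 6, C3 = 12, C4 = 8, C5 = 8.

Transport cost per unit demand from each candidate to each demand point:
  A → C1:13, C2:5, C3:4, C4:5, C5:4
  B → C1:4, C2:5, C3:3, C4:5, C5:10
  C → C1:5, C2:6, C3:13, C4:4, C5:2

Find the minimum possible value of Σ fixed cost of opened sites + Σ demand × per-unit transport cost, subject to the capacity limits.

373

Open {A, C}; cheapest assignment that respects the capacities:
  A (cap 22, load 22): C1, C3, C4 — cost 2×13 + 12×4 + 8×5 = 114
  C (cap 14, load 14): C2, C5 — cost 6×6 + 8×2 = 52
  Shipping 166, fixed 207 → total 373.
  Any other capacity-feasible assignment to {A, C} ships for at least 166.
Compare {A, B}: its best feasible assignment gives total 396.
Compare {A, B, C}: its best feasible assignment gives total 464.
Every other set of open sites that can feasibly serve all demand totals ≥ 396 even under its best assignment. Minimum: 373.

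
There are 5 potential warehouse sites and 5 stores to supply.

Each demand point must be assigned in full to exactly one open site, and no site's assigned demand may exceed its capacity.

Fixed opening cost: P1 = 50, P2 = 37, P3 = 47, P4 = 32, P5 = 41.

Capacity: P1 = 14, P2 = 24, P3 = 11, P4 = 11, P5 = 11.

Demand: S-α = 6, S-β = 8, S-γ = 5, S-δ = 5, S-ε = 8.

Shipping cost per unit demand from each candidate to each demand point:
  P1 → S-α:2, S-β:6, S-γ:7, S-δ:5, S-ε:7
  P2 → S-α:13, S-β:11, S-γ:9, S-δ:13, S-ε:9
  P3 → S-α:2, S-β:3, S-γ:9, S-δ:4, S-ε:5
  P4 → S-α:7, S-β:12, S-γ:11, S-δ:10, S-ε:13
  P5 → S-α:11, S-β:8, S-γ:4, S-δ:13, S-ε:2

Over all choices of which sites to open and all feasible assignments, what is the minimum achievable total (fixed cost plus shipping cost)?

Open {P1, P3, P5}; cheapest assignment that respects the capacities:
  P1 (cap 14, load 13): S-β, S-γ — cost 8×6 + 5×7 = 83
  P3 (cap 11, load 11): S-α, S-δ — cost 6×2 + 5×4 = 32
  P5 (cap 11, load 8): S-ε — cost 8×2 = 16
  Shipping 131, fixed 138 → total 269.
  Any other capacity-feasible assignment to {P1, P3, P5} ships for at least 131.
Compare {P1, P2, P3, P5}: its best feasible assignment gives total 297.
Compare {P1, P3, P4, P5}: its best feasible assignment gives total 301.
Every other set of open sites that can feasibly serve all demand totals ≥ 297 even under its best assignment. Minimum: 269.

269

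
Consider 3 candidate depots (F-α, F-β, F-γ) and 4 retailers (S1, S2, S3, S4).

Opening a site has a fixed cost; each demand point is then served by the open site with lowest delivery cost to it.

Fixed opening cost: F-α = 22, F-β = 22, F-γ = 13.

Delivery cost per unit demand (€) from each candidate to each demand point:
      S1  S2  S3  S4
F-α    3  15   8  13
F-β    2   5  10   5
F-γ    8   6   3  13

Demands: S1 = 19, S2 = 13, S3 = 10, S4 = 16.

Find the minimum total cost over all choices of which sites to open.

248

Open {F-β, F-γ}: assign each demand point to its cheapest open site.
  S1→F-β 19×2=38, S2→F-β 13×5=65, S3→F-γ 10×3=30, S4→F-β 16×5=80
  delivery cost 213, fixed 35 → total 248.
Compare {F-α, F-β, F-γ}: delivery cost 213 + fixed 57 = 270.
Compare {F-β}: delivery cost 283 + fixed 22 = 305.
Compare {F-α, F-β}: delivery cost 263 + fixed 44 = 307.
All other subsets cost ≥ 270. Minimum total cost: 248.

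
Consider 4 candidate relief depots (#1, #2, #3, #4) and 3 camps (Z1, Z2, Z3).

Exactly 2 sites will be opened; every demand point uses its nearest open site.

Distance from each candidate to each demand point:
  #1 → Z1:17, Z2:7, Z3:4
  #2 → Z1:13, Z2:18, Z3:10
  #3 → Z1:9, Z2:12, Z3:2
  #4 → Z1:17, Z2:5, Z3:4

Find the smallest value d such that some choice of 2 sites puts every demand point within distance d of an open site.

9

Open {#1, #3}.
  Farthest demand point is Z1 at distance 9 (to #3); all others are ≤ 9.
With {#3, #4} the worst case is 9.
With {#2, #3} the worst case is 12.
No size-2 selection achieves below 9.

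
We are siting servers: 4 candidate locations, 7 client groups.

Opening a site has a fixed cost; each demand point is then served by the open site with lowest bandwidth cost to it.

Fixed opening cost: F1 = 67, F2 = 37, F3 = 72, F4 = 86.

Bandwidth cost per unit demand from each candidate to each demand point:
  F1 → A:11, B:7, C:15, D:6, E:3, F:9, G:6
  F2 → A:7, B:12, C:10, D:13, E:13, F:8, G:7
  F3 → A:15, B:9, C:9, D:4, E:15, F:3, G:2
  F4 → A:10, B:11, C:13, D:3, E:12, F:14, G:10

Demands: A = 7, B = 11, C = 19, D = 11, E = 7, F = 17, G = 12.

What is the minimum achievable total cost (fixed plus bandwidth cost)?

604

Open {F1, F3}: assign each demand point to its cheapest open site.
  A→F1 7×11=77, B→F1 11×7=77, C→F3 19×9=171, D→F3 11×4=44, E→F1 7×3=21, F→F3 17×3=51, G→F3 12×2=24
  bandwidth cost 465, fixed 139 → total 604.
Compare {F1, F2, F3}: bandwidth cost 437 + fixed 176 = 613.
Compare {F2, F3}: bandwidth cost 529 + fixed 109 = 638.
Compare {F3}: bandwidth cost 599 + fixed 72 = 671.
All other subsets cost ≥ 613. Minimum total cost: 604.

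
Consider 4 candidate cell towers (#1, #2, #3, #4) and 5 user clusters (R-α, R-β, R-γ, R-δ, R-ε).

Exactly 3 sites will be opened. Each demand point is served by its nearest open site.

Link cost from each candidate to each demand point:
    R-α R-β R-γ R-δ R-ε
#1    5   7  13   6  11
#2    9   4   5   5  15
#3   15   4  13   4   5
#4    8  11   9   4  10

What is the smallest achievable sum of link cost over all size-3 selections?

23

Open {#1, #2, #3}.
  R-α→#1 5, R-β→#2 4, R-γ→#2 5, R-δ→#3 4, R-ε→#3 5  ⇒ total 23.
Compare {#2, #3, #4}: total 26.
Compare {#1, #3, #4}: total 27.
No size-3 selection does better; minimum is 23.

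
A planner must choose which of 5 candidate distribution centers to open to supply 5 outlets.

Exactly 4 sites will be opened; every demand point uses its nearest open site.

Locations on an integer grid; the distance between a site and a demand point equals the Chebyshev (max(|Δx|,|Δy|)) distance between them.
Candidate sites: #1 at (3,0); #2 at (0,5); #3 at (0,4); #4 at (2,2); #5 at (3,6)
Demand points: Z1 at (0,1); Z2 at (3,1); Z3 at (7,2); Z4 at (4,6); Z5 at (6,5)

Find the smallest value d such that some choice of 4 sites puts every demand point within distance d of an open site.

4

Open {#1, #2, #3, #4}.
  Farthest demand point is Z3 at distance 4 (to #1); all others are ≤ 4.
With {#1, #2, #3, #5} the worst case is 4.
With {#1, #2, #4, #5} the worst case is 4.
No size-4 selection achieves below 4.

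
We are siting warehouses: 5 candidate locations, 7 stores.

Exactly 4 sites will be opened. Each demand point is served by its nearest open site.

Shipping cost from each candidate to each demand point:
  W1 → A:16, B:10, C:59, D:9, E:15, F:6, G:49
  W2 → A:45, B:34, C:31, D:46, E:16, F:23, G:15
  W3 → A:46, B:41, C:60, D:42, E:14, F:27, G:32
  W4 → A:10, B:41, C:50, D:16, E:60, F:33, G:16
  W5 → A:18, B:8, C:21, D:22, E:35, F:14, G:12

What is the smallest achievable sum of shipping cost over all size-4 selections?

80

Open {W1, W3, W4, W5}.
  A→W4 10, B→W5 8, C→W5 21, D→W1 9, E→W3 14, F→W1 6, G→W5 12  ⇒ total 80.
Compare {W1, W2, W4, W5}: total 81.
Compare {W1, W2, W3, W5}: total 86.
No size-4 selection does better; minimum is 80.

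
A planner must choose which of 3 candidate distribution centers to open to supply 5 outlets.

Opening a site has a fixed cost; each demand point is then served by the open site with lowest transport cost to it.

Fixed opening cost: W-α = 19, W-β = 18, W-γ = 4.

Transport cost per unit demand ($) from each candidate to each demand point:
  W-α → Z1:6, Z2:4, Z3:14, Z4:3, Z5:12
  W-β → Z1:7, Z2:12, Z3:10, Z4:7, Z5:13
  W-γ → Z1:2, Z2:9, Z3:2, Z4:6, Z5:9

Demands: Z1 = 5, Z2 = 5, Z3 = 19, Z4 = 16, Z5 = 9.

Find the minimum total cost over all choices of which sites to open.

Open {W-α, W-γ}: assign each demand point to its cheapest open site.
  Z1→W-γ 5×2=10, Z2→W-α 5×4=20, Z3→W-γ 19×2=38, Z4→W-α 16×3=48, Z5→W-γ 9×9=81
  transport cost 197, fixed 23 → total 220.
Compare {W-α, W-β, W-γ}: transport cost 197 + fixed 41 = 238.
Compare {W-γ}: transport cost 270 + fixed 4 = 274.
Compare {W-β, W-γ}: transport cost 270 + fixed 22 = 292.
All other subsets cost ≥ 238. Minimum total cost: 220.

220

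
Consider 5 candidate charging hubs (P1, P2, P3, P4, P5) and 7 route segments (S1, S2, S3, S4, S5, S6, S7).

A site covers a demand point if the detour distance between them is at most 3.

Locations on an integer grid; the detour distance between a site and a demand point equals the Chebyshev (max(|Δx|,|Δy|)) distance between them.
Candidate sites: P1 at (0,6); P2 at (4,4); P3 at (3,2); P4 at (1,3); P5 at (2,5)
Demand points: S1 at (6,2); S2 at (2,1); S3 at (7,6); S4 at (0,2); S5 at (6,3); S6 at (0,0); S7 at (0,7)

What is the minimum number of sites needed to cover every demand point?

Coverage sets (demand points within 3 of each site):
  P1: {S7}
  P2: {S1, S2, S3, S5}
  P3: {S1, S2, S4, S5, S6}
  P4: {S2, S4, S6}
  P5: {S4, S7}
No 2 sites suffice: every size-2 union leaves at least one demand point uncovered.
But {P1, P2, P3} covers everything, so the minimum is 3.

3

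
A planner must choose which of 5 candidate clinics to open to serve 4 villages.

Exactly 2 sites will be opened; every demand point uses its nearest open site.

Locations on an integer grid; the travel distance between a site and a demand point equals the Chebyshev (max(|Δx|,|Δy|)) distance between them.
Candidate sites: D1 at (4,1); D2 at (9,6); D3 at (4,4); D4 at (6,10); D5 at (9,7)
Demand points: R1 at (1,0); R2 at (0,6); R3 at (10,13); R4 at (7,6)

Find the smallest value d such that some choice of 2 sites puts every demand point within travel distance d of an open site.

Open {D3, D4}.
  Farthest demand point is R1 at travel distance 4 (to D3); all others are ≤ 4.
With {D1, D4} the worst case is 5.
With {D1, D5} the worst case is 6.
No size-2 selection achieves below 4.

4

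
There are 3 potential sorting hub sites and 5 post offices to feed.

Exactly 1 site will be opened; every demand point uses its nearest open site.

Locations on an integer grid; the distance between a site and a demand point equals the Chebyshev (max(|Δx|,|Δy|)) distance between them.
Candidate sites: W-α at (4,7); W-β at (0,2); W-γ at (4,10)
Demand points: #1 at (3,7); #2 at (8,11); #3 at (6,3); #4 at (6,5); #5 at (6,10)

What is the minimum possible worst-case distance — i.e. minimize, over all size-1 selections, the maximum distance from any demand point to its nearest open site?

4

Open {W-α}.
  Farthest demand point is #2 at distance 4 (to W-α); all others are ≤ 4.
With {W-γ} the worst case is 7.
With {W-β} the worst case is 9.
No size-1 selection achieves below 4.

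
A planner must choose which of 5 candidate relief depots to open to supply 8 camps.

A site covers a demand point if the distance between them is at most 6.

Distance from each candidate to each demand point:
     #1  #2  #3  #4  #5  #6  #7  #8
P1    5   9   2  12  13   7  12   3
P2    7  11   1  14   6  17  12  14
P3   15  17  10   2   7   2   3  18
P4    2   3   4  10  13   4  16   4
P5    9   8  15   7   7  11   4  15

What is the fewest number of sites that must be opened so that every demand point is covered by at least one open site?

3

Coverage sets (demand points within 6 of each site):
  P1: {#1, #3, #8}
  P2: {#3, #5}
  P3: {#4, #6, #7}
  P4: {#1, #2, #3, #6, #8}
  P5: {#7}
No 2 sites suffice: every size-2 union leaves at least one demand point uncovered.
But {P2, P3, P4} covers everything, so the minimum is 3.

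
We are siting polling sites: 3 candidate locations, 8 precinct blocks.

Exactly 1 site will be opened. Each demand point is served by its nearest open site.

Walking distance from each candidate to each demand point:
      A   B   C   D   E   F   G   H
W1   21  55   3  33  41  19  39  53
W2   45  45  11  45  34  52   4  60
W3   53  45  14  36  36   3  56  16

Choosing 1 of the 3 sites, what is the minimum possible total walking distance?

259

Open {W3}.
  A→W3 53, B→W3 45, C→W3 14, D→W3 36, E→W3 36, F→W3 3, G→W3 56, H→W3 16  ⇒ total 259.
Compare {W1}: total 264.
Compare {W2}: total 296.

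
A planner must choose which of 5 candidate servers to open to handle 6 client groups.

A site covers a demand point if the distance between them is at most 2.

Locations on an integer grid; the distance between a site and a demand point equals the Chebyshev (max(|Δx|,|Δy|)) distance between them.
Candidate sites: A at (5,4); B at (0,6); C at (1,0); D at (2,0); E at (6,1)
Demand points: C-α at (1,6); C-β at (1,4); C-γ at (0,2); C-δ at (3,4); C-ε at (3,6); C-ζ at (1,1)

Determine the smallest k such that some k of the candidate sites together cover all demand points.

3

Coverage sets (demand points within 2 of each site):
  A: {C-δ, C-ε}
  B: {C-α, C-β}
  C: {C-γ, C-ζ}
  D: {C-γ, C-ζ}
  E: {}
No 2 sites suffice: every size-2 union leaves at least one demand point uncovered.
But {A, B, C} covers everything, so the minimum is 3.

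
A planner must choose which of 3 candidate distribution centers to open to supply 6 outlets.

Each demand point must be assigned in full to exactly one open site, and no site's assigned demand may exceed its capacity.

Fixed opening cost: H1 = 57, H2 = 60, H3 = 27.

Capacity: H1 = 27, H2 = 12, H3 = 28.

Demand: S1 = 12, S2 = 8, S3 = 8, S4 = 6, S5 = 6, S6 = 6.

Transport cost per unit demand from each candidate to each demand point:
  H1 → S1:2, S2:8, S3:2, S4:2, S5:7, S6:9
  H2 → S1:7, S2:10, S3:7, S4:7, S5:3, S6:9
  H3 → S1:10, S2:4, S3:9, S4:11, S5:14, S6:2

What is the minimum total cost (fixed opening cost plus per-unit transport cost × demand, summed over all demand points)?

Open {H1, H2, H3}; cheapest assignment that respects the capacities:
  H1 (cap 27, load 26): S1, S3, S4 — cost 12×2 + 8×2 + 6×2 = 52
  H2 (cap 12, load 6): S5 — cost 6×3 = 18
  H3 (cap 28, load 14): S2, S6 — cost 8×4 + 6×2 = 44
  Shipping 114, fixed 144 → total 258.
  Any other capacity-feasible assignment to {H1, H2, H3} ships for at least 114.
Compare {H1, H3}: its best feasible assignment gives total 264.
Every other set of open sites that can feasibly serve all demand totals ≥ 264 even under its best assignment. Minimum: 258.

258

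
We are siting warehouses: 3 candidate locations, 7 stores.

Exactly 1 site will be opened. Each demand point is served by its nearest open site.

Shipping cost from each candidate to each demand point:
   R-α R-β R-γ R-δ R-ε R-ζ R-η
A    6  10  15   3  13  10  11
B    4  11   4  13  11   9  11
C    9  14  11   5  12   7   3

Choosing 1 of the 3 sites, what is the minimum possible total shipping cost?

61

Open {C}.
  R-α→C 9, R-β→C 14, R-γ→C 11, R-δ→C 5, R-ε→C 12, R-ζ→C 7, R-η→C 3  ⇒ total 61.
Compare {B}: total 63.
Compare {A}: total 68.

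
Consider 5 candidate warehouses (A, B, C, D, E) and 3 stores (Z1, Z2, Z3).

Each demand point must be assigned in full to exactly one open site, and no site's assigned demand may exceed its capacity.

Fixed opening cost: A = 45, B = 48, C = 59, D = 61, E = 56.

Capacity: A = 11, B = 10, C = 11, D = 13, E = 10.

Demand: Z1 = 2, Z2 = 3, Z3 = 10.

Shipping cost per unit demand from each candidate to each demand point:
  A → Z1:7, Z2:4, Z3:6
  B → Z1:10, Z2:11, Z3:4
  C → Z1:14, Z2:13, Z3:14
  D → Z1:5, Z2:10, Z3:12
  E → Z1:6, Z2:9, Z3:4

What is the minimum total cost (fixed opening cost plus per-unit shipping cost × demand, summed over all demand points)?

Open {A, B}; cheapest assignment that respects the capacities:
  A (cap 11, load 5): Z1, Z2 — cost 2×7 + 3×4 = 26
  B (cap 10, load 10): Z3 — cost 10×4 = 40
  Shipping 66, fixed 93 → total 159.
  Any other capacity-feasible assignment to {A, B} ships for at least 66.
Compare {A, E}: its best feasible assignment gives total 167.
Compare {B, E}: its best feasible assignment gives total 183.
Every other set of open sites that can feasibly serve all demand totals ≥ 167 even under its best assignment. Minimum: 159.

159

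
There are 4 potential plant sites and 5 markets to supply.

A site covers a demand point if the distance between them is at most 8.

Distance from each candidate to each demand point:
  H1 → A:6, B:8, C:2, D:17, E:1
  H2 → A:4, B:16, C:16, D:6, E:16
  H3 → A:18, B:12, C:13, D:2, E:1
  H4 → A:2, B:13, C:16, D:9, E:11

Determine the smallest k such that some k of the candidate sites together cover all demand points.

Coverage sets (demand points within 8 of each site):
  H1: {A, B, C, E}
  H2: {A, D}
  H3: {D, E}
  H4: {A}
No single site covers all 5 demand points.
But {H1, H2} covers everything, so the minimum is 2.

2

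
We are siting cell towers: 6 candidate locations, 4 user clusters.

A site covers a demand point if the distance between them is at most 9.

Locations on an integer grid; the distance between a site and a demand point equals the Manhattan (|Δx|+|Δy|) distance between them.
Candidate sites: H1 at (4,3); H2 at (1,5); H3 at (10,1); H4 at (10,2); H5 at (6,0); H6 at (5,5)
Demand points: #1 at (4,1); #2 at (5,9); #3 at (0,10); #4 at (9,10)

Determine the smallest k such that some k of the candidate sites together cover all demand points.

Coverage sets (demand points within 9 of each site):
  H1: {#1, #2}
  H2: {#1, #2, #3}
  H3: {#1}
  H4: {#1, #4}
  H5: {#1}
  H6: {#1, #2, #4}
No single site covers all 4 demand points.
But {H2, H4} covers everything, so the minimum is 2.

2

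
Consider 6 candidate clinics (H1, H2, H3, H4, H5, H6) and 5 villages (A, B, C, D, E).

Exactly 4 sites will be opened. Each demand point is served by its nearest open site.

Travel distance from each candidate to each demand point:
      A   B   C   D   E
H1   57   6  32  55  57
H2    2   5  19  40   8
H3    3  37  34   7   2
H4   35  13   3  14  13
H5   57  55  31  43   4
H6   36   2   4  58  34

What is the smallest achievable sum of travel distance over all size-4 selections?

16

Open {H2, H3, H4, H6}.
  A→H2 2, B→H6 2, C→H4 3, D→H3 7, E→H3 2  ⇒ total 16.
Compare {H1, H2, H3, H6}: total 17.
Compare {H1, H3, H4, H6}: total 17.
No size-4 selection does better; minimum is 16.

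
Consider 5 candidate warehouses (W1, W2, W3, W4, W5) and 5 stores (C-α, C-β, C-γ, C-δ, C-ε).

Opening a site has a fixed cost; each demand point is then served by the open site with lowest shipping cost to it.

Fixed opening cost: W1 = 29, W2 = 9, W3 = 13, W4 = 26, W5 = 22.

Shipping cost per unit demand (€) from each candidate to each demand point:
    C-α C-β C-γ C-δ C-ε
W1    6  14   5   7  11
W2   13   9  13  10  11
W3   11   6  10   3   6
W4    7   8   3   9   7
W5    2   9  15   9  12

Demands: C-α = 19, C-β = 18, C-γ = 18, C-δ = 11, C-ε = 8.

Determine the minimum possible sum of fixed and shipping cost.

342

Open {W3, W4, W5}: assign each demand point to its cheapest open site.
  C-α→W5 19×2=38, C-β→W3 18×6=108, C-γ→W4 18×3=54, C-δ→W3 11×3=33, C-ε→W3 8×6=48
  shipping cost 281, fixed 61 → total 342.
Compare {W2, W3, W4, W5}: shipping cost 281 + fixed 70 = 351.
Compare {W1, W3, W4, W5}: shipping cost 281 + fixed 90 = 371.
Compare {W1, W2, W3, W4, W5}: shipping cost 281 + fixed 99 = 380.
All other subsets cost ≥ 351. Minimum total cost: 342.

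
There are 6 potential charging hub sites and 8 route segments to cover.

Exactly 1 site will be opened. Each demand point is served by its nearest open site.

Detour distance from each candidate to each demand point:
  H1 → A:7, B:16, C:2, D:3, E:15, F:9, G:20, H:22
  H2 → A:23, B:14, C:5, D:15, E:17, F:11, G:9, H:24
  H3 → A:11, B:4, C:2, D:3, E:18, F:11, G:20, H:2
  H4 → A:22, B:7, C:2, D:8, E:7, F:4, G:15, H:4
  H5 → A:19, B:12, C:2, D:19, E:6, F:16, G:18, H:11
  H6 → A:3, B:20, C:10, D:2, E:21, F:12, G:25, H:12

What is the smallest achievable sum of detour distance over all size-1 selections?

69

Open {H4}.
  A→H4 22, B→H4 7, C→H4 2, D→H4 8, E→H4 7, F→H4 4, G→H4 15, H→H4 4  ⇒ total 69.
Compare {H3}: total 71.
Compare {H1}: total 94.
No size-1 selection does better; minimum is 69.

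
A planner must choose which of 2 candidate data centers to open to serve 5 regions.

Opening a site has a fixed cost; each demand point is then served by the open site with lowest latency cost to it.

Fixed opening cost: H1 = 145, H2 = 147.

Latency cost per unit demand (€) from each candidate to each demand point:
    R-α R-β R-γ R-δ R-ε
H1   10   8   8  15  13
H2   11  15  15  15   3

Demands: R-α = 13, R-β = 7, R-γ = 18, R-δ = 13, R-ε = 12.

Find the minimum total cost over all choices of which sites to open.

Open {H1}: assign each demand point to its cheapest open site.
  R-α→H1 13×10=130, R-β→H1 7×8=56, R-γ→H1 18×8=144, R-δ→H1 13×15=195, R-ε→H1 12×13=156
  latency cost 681, fixed 145 → total 826.
Compare {H1, H2}: latency cost 561 + fixed 292 = 853.
Compare {H2}: latency cost 749 + fixed 147 = 896.

826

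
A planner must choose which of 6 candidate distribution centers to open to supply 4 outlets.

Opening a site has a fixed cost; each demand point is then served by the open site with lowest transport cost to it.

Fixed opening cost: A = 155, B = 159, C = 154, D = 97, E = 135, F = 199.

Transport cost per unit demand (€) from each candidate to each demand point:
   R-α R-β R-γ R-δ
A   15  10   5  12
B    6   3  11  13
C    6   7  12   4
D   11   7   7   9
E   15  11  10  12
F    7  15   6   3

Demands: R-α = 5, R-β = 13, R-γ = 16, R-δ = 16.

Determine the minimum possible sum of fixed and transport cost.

Open {D}: assign each demand point to its cheapest open site.
  R-α→D 5×11=55, R-β→D 13×7=91, R-γ→D 16×7=112, R-δ→D 16×9=144
  transport cost 402, fixed 97 → total 499.
Compare {C}: transport cost 377 + fixed 154 = 531.
Compare {C, D}: transport cost 297 + fixed 251 = 548.
Compare {D, F}: transport cost 270 + fixed 296 = 566.
All other subsets cost ≥ 531. Minimum total cost: 499.

499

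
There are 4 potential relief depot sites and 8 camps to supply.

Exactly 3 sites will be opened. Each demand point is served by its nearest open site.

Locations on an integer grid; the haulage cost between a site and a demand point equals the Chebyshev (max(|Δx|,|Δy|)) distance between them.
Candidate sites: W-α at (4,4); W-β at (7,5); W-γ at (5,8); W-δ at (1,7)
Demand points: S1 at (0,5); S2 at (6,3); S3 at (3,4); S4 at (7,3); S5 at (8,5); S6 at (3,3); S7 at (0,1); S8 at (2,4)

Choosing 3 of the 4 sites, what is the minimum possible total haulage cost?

15

Open {W-α, W-β, W-δ}.
  S1→W-δ 2, S2→W-α 2, S3→W-α 1, S4→W-β 2, S5→W-β 1, S6→W-α 1, S7→W-α 4, S8→W-α 2  ⇒ total 15.
Compare {W-α, W-β, W-γ}: total 17.
Compare {W-α, W-γ, W-δ}: total 18.
No size-3 selection does better; minimum is 15.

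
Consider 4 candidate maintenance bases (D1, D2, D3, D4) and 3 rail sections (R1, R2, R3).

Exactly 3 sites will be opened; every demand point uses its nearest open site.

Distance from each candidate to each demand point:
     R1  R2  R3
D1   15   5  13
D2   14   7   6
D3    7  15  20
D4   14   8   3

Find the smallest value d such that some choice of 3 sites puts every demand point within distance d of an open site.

7

Open {D1, D2, D3}.
  Farthest demand point is R1 at distance 7 (to D3); all others are ≤ 7.
With {D1, D3, D4} the worst case is 7.
With {D2, D3, D4} the worst case is 7.
No size-3 selection achieves below 7.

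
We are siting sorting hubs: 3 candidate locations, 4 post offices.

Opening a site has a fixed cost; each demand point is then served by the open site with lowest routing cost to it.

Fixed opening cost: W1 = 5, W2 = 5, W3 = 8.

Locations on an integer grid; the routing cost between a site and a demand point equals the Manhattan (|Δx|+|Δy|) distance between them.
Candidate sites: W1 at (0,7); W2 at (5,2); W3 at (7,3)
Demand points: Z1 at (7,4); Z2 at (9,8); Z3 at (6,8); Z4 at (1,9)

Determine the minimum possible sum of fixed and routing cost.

Open {W1, W3}: assign each demand point to its cheapest open site.
  Z1→W3 1, Z2→W3 7, Z3→W3 6, Z4→W1 3
  routing cost 17, fixed 13 → total 30.
Compare {W3}: routing cost 26 + fixed 8 = 34.
Compare {W1, W2}: routing cost 24 + fixed 10 = 34.
Compare {W1}: routing cost 30 + fixed 5 = 35.
All other subsets cost ≥ 34. Minimum total cost: 30.

30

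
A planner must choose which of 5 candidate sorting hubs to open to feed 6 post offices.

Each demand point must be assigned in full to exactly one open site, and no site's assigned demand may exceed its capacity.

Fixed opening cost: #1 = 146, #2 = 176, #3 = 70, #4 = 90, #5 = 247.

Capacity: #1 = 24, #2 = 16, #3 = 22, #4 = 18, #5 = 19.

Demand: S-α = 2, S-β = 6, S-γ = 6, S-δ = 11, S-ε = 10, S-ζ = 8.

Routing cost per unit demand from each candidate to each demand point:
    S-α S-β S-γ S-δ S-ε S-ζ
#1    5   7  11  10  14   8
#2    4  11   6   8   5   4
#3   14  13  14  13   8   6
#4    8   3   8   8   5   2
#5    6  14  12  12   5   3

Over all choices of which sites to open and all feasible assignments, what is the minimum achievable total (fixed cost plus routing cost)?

Open {#1, #3}; cheapest assignment that respects the capacities:
  #1 (cap 24, load 23): S-β, S-γ, S-δ — cost 6×7 + 6×11 + 11×10 = 218
  #3 (cap 22, load 20): S-α, S-ε, S-ζ — cost 2×14 + 10×8 + 8×6 = 156
  Shipping 374, fixed 216 → total 590.
  Any other capacity-feasible assignment to {#1, #3} ships for at least 374.
Compare {#2, #3, #4}: its best feasible assignment gives total 598.
Compare {#1, #3, #4}: its best feasible assignment gives total 606.
Every other set of open sites that can feasibly serve all demand totals ≥ 598 even under its best assignment. Minimum: 590.

590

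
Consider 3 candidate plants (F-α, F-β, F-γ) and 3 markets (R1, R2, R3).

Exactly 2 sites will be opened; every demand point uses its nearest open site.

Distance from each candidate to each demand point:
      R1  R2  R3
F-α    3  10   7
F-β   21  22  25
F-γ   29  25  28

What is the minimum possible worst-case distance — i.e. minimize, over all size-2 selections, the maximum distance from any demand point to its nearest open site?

10

Open {F-α, F-β}.
  Farthest demand point is R2 at distance 10 (to F-α); all others are ≤ 10.
With {F-α, F-γ} the worst case is 10.
With {F-β, F-γ} the worst case is 25.
No size-2 selection achieves below 10.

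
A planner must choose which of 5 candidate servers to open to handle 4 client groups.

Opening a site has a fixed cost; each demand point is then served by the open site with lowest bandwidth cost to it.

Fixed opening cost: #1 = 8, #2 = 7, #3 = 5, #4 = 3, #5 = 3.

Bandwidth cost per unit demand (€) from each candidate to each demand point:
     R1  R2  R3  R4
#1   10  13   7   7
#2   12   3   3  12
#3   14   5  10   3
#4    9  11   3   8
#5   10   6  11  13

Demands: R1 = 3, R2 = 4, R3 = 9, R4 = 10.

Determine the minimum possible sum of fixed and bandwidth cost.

111

Open {#2, #3, #4}: assign each demand point to its cheapest open site.
  R1→#4 3×9=27, R2→#2 4×3=12, R3→#2 9×3=27, R4→#3 10×3=30
  bandwidth cost 96, fixed 15 → total 111.
Compare {#3, #4}: bandwidth cost 104 + fixed 8 = 112.
Compare {#2, #3, #5}: bandwidth cost 99 + fixed 15 = 114.
Compare {#2, #3, #4, #5}: bandwidth cost 96 + fixed 18 = 114.
All other subsets cost ≥ 112. Minimum total cost: 111.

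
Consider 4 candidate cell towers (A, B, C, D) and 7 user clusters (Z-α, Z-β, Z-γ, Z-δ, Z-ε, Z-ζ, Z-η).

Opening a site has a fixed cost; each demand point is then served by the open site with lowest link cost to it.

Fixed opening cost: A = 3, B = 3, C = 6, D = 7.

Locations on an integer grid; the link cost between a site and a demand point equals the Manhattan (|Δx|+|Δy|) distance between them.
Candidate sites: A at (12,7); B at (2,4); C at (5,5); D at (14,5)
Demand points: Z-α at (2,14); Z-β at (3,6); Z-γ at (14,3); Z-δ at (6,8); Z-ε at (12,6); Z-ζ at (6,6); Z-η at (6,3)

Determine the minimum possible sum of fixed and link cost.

Open {A, C}: assign each demand point to its cheapest open site.
  Z-α→C 12, Z-β→C 3, Z-γ→A 6, Z-δ→C 4, Z-ε→A 1, Z-ζ→C 2, Z-η→C 3
  link cost 31, fixed 9 → total 40.
Compare {A, B, C}: link cost 29 + fixed 12 = 41.
Compare {C, D}: link cost 29 + fixed 13 = 42.
Compare {A, C, D}: link cost 27 + fixed 16 = 43.
All other subsets cost ≥ 41. Minimum total cost: 40.

40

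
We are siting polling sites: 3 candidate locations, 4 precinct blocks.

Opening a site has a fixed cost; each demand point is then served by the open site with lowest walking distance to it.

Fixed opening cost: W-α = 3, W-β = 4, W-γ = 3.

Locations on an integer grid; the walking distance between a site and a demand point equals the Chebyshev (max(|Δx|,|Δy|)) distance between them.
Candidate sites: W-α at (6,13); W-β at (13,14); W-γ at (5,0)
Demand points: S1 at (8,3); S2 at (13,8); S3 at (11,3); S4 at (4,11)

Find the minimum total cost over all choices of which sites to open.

Open {W-α, W-γ}: assign each demand point to its cheapest open site.
  S1→W-γ 3, S2→W-α 7, S3→W-γ 6, S4→W-α 2
  walking distance 18, fixed 6 → total 24.
Compare {W-α, W-β, W-γ}: walking distance 17 + fixed 10 = 27.
Compare {W-γ}: walking distance 28 + fixed 3 = 31.
Compare {W-β, W-γ}: walking distance 24 + fixed 7 = 31.
All other subsets cost ≥ 27. Minimum total cost: 24.

24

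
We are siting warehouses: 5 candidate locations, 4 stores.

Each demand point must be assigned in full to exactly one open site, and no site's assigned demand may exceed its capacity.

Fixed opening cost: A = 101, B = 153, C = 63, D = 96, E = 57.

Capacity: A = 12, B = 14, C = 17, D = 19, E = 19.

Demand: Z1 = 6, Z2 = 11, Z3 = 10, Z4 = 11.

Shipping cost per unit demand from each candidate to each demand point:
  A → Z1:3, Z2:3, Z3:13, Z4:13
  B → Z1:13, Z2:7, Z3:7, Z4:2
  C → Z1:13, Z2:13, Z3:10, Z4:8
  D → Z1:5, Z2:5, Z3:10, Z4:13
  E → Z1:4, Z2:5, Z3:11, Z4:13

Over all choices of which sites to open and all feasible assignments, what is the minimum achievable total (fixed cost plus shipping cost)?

Open {B, C, E}; cheapest assignment that respects the capacities:
  B (cap 14, load 11): Z4 — cost 11×2 = 22
  C (cap 17, load 10): Z3 — cost 10×10 = 100
  E (cap 19, load 17): Z1, Z2 — cost 6×4 + 11×5 = 79
  Shipping 201, fixed 273 → total 474.
  Any other capacity-feasible assignment to {B, C, E} ships for at least 201.
Compare {A, C, E}: its best feasible assignment gives total 476.
Compare {C, D, E}: its best feasible assignment gives total 483.
Every other set of open sites that can feasibly serve all demand totals ≥ 476 even under its best assignment. Minimum: 474.

474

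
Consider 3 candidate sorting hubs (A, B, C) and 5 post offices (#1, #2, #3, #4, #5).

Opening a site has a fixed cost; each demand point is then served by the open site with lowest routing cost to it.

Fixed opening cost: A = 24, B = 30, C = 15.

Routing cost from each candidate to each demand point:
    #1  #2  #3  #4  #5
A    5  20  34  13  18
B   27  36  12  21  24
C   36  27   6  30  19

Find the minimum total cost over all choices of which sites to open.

101

Open {A, C}: assign each demand point to its cheapest open site.
  #1→A 5, #2→A 20, #3→C 6, #4→A 13, #5→A 18
  routing cost 62, fixed 39 → total 101.
Compare {A}: routing cost 90 + fixed 24 = 114.
Compare {A, B}: routing cost 68 + fixed 54 = 122.
Compare {A, B, C}: routing cost 62 + fixed 69 = 131.
All other subsets cost ≥ 114. Minimum total cost: 101.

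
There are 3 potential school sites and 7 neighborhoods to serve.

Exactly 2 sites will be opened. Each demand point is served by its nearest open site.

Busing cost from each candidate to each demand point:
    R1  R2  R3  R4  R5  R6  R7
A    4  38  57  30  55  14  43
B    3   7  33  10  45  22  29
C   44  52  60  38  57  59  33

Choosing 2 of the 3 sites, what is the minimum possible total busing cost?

Open {A, B}.
  R1→B 3, R2→B 7, R3→B 33, R4→B 10, R5→B 45, R6→A 14, R7→B 29  ⇒ total 141.
Compare {B, C}: total 149.
Compare {A, C}: total 231.

141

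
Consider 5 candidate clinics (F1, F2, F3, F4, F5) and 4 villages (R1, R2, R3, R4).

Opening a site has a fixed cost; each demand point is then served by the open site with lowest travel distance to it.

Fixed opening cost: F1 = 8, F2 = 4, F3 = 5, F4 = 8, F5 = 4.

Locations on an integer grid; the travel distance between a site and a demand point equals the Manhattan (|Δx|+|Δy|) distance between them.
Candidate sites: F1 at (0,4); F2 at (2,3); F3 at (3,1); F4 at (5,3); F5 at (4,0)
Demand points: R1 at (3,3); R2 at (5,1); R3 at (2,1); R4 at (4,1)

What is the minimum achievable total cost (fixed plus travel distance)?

Open {F3}: assign each demand point to its cheapest open site.
  R1→F3 2, R2→F3 2, R3→F3 1, R4→F3 1
  travel distance 6, fixed 5 → total 11.
Compare {F5}: travel distance 10 + fixed 4 = 14.
Compare {F2, F3}: travel distance 5 + fixed 9 = 14.
Compare {F2, F5}: travel distance 6 + fixed 8 = 14.
All other subsets cost ≥ 14. Minimum total cost: 11.

11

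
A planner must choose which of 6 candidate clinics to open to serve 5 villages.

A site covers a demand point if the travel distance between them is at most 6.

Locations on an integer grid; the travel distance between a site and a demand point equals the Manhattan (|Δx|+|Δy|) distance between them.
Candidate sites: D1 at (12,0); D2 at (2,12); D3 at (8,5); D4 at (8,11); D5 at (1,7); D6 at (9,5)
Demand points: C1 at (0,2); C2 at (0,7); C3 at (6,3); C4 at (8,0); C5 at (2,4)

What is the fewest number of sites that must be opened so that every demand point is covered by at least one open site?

2

Coverage sets (demand points within 6 of each site):
  D1: {C4}
  D2: {}
  D3: {C3, C4}
  D4: {}
  D5: {C1, C2, C5}
  D6: {C3, C4}
No single site covers all 5 demand points.
But {D3, D5} covers everything, so the minimum is 2.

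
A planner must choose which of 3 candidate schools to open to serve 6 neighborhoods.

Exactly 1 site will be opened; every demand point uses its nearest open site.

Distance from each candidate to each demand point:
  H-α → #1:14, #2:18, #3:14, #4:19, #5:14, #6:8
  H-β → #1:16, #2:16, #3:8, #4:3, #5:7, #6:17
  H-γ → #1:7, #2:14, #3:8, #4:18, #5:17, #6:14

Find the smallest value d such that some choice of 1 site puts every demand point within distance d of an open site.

17

Open {H-β}.
  Farthest demand point is #6 at distance 17 (to H-β); all others are ≤ 17.
With {H-γ} the worst case is 18.
With {H-α} the worst case is 19.
No size-1 selection achieves below 17.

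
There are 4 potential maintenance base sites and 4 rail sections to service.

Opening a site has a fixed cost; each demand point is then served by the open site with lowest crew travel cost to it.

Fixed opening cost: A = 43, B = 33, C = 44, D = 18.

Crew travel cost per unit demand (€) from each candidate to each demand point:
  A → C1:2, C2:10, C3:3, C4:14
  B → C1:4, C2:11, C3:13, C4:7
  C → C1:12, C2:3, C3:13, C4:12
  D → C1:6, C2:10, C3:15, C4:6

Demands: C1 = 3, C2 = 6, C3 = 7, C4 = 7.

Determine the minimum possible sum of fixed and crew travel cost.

Open {A, D}: assign each demand point to its cheapest open site.
  C1→A 3×2=6, C2→A 6×10=60, C3→A 7×3=21, C4→D 7×6=42
  crew travel cost 129, fixed 61 → total 190.
Compare {A, C, D}: crew travel cost 87 + fixed 105 = 192.
Compare {A, B}: crew travel cost 136 + fixed 76 = 212.
Compare {A, B, C}: crew travel cost 94 + fixed 120 = 214.
All other subsets cost ≥ 192. Minimum total cost: 190.

190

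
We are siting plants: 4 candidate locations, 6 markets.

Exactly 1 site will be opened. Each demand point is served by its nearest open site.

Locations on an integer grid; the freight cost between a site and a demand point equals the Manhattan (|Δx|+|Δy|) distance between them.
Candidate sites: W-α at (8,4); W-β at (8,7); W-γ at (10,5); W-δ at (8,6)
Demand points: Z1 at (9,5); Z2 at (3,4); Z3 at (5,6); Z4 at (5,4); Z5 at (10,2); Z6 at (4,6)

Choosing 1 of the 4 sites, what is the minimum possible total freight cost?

Open {W-α}.
  Z1→W-α 2, Z2→W-α 5, Z3→W-α 5, Z4→W-α 3, Z5→W-α 4, Z6→W-α 6  ⇒ total 25.
Compare {W-δ}: total 27.
Compare {W-γ}: total 31.
No size-1 selection does better; minimum is 25.

25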